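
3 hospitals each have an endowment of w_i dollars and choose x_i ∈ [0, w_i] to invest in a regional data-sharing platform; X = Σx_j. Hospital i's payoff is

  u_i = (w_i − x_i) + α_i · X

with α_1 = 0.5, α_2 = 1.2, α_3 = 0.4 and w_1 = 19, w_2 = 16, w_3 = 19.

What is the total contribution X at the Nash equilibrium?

∂u_i/∂x_i = α_i − 1, so hospital i contributes w_i if α_i > 1, else 0.
α_i > 1 for i ∈ {2}; NE contributions (0, 16, 0), X = 16.

16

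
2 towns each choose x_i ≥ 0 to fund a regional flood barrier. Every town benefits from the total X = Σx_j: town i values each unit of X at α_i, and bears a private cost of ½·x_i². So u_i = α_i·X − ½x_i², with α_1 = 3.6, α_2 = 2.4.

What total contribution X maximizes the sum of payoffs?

Planner FOC: ∂(Σu_j)/∂x_i = (Σα_j) − x_i = 0, so x_i^SO = Σα_j = 6 for every i; X^SO = 12.

12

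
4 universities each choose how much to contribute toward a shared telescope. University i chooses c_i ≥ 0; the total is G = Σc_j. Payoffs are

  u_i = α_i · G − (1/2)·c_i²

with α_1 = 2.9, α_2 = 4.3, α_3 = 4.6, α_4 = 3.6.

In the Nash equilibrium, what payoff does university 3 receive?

University i's FOC: ∂u_i/∂c_i = α_i − c_i = 0, so c_i* = α_i.
NE contributions = (2.9, 4.3, 4.6, 3.6); G = 15.4.
u_3 = α_3·G − ½·(c_3)² = 4.6·15.4 − ½·4.6² = 60.26.

60.26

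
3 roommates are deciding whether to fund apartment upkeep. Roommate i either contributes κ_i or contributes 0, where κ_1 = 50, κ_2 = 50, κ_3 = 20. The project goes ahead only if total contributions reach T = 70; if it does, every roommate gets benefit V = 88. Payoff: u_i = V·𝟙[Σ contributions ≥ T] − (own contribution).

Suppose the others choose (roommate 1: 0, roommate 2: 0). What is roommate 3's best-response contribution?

Others' total = 0. Even contributing 20 gives 20 < 70: no benefit either way.
Best response: 0.

0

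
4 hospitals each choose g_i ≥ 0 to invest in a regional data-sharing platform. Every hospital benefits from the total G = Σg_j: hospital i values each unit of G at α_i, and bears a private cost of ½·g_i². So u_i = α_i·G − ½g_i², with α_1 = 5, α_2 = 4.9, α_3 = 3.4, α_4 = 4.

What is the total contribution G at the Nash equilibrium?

17.3

Hospital i's FOC: ∂u_i/∂g_i = α_i − g_i = 0, so g_i* = α_i.
NE contributions = (5, 4.9, 3.4, 4); G = 17.3.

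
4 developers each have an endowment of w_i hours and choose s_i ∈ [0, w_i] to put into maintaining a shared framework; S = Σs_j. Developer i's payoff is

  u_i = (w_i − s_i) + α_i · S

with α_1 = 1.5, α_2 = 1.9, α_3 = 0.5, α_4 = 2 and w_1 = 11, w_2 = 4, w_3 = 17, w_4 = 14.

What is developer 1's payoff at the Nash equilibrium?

43.5

∂u_i/∂s_i = α_i − 1, so developer i contributes w_i if α_i > 1, else 0.
α_i > 1 for i ∈ {1, 2, 4}; NE contributions (11, 4, 0, 14), S = 29.
u_1 = (11 − 11) + 1.5·29 = 43.5.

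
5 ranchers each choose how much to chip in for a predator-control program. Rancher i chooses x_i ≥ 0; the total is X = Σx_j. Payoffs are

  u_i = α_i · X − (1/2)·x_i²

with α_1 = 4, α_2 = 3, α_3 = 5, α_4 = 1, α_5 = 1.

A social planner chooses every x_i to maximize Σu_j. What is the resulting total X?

Planner FOC: ∂(Σu_j)/∂x_i = (Σα_j) − x_i = 0, so x_i^SO = Σα_j = 14 for every i; X^SO = 70.

70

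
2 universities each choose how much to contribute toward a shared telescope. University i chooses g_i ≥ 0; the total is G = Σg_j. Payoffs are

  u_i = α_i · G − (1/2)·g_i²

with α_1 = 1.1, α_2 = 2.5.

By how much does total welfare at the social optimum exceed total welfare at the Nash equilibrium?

University i's FOC: ∂u_i/∂g_i = α_i − g_i = 0, so g_i* = α_i.
NE contributions = (1.1, 2.5); G = 3.6.
W^NE = (Σα)·G − ½Σα_i² = 3.6² − ½·7.46 = 9.23.
Planner sets g_i = Σα_j = 3.6 for every i, so G^SO = 2·3.6 = 7.2.
W^SO = (Σα)·G^SO − ½·2·(Σα)² = (2/2)·3.6² = 12.96.
Deadweight loss = W^SO − W^NE = 3.73.

3.73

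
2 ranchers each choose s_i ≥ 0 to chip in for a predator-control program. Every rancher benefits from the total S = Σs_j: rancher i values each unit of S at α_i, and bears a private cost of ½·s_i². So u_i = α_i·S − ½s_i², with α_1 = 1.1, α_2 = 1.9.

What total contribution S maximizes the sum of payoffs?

6

Planner FOC: ∂(Σu_j)/∂s_i = (Σα_j) − s_i = 0, so s_i^SO = Σα_j = 3 for every i; S^SO = 6.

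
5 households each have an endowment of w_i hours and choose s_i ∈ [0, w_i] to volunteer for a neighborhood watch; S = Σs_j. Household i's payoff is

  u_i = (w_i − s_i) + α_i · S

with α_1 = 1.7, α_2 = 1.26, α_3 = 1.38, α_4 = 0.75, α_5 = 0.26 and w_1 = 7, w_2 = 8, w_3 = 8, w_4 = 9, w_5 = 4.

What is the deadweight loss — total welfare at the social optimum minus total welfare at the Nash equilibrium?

∂u_i/∂s_i = α_i − 1, so household i contributes w_i if α_i > 1, else 0.
α_i > 1 for i ∈ {1, 2, 3}; NE contributions (7, 8, 8, 0, 0), S = 23.
W^NE = Σw_i − S^NE + (Σα_i)·S^NE = 36 + 4.35·23 = 136.05.
Planner: ∂(Σu_j)/∂s_i = Σα_j − 1 = 4.35 > 0, so everyone contributes w_i; S^SO = 36, W^SO = 36 + 4.35·36 = 192.6.
Deadweight loss = 56.55.

56.55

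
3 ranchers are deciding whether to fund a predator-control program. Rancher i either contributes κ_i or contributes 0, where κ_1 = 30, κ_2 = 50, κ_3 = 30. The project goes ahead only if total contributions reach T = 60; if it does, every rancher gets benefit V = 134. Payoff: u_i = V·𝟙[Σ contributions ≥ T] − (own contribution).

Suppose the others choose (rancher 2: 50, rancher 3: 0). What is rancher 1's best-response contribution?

30

Others' total = 50. Contributing 30 brings total to 80 ≥ 60: gain V − κ_1 = 104.
Best response: 30.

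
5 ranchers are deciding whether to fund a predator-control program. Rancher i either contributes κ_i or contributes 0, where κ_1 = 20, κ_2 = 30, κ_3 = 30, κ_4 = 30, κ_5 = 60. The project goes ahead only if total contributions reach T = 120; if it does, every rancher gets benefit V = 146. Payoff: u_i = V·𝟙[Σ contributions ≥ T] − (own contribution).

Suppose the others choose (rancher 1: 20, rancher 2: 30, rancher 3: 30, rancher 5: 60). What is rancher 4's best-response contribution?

0

Others' total = 140 ≥ 120; contributing adds cost 30 for no extra benefit.
Best response: 0.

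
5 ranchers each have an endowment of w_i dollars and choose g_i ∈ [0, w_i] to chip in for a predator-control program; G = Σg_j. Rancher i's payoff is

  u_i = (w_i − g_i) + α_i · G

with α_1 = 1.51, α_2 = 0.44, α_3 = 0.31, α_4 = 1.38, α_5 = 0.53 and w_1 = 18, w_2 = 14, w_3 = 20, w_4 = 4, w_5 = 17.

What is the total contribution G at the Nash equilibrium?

∂u_i/∂g_i = α_i − 1, so rancher i contributes w_i if α_i > 1, else 0.
α_i > 1 for i ∈ {1, 4}; NE contributions (18, 0, 0, 4, 0), G = 22.

22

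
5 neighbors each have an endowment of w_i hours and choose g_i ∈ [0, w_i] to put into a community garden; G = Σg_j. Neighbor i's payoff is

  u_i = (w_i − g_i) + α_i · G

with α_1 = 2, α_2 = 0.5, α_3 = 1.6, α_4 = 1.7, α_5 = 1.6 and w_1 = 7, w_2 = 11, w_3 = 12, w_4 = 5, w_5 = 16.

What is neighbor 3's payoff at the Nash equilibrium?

∂u_i/∂g_i = α_i − 1, so neighbor i contributes w_i if α_i > 1, else 0.
α_i > 1 for i ∈ {1, 3, 4, 5}; NE contributions (7, 0, 12, 5, 16), G = 40.
u_3 = (12 − 12) + 1.6·40 = 64.

64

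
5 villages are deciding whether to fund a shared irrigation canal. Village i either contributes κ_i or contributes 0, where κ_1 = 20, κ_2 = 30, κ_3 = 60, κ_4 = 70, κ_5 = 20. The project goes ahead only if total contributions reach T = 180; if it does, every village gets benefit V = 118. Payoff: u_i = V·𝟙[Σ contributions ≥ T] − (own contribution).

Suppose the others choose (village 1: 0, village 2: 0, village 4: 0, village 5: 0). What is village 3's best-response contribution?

0

Others' total = 0. Even contributing 60 gives 60 < 180: no benefit either way.
Best response: 0.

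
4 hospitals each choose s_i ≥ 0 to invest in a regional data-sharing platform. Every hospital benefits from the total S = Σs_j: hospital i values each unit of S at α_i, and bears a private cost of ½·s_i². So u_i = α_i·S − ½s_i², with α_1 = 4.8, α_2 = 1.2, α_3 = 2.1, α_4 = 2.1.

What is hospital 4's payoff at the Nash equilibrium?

Hospital i's FOC: ∂u_i/∂s_i = α_i − s_i = 0, so s_i* = α_i.
NE contributions = (4.8, 1.2, 2.1, 2.1); S = 10.2.
u_4 = α_4·S − ½·(s_4)² = 2.1·10.2 − ½·2.1² = 19.215.

19.215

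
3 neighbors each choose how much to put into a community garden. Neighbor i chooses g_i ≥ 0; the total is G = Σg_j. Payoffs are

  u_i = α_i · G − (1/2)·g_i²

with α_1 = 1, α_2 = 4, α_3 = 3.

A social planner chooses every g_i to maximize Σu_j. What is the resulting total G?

Planner FOC: ∂(Σu_j)/∂g_i = (Σα_j) − g_i = 0, so g_i^SO = Σα_j = 8 for every i; G^SO = 24.

24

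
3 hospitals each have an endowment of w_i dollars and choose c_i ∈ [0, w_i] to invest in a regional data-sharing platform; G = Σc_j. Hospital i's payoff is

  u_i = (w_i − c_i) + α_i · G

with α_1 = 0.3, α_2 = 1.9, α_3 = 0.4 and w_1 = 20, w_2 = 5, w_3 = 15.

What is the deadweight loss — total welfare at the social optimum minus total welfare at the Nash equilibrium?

∂u_i/∂c_i = α_i − 1, so hospital i contributes w_i if α_i > 1, else 0.
α_i > 1 for i ∈ {2}; NE contributions (0, 5, 0), G = 5.
W^NE = Σw_i − G^NE + (Σα_i)·G^NE = 40 + 1.6·5 = 48.
Planner: ∂(Σu_j)/∂c_i = Σα_j − 1 = 1.6 > 0, so everyone contributes w_i; G^SO = 40, W^SO = 40 + 1.6·40 = 104.
Deadweight loss = 56.

56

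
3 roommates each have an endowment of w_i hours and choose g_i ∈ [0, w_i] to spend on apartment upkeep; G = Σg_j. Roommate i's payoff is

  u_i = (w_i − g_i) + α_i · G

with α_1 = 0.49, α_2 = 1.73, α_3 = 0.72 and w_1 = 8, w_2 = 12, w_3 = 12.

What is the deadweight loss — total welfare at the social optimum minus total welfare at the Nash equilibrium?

38.8

∂u_i/∂g_i = α_i − 1, so roommate i contributes w_i if α_i > 1, else 0.
α_i > 1 for i ∈ {2}; NE contributions (0, 12, 0), G = 12.
W^NE = Σw_i − G^NE + (Σα_i)·G^NE = 32 + 1.94·12 = 55.28.
Planner: ∂(Σu_j)/∂g_i = Σα_j − 1 = 1.94 > 0, so everyone contributes w_i; G^SO = 32, W^SO = 32 + 1.94·32 = 94.08.
Deadweight loss = 38.8.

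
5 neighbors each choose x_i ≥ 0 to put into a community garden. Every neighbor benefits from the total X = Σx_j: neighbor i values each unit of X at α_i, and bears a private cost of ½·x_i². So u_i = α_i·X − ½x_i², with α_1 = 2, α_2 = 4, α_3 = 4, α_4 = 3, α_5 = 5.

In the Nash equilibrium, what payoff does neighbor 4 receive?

Neighbor i's FOC: ∂u_i/∂x_i = α_i − x_i = 0, so x_i* = α_i.
NE contributions = (2, 4, 4, 3, 5); X = 18.
u_4 = α_4·X − ½·(x_4)² = 3·18 − ½·3² = 49.5.

49.5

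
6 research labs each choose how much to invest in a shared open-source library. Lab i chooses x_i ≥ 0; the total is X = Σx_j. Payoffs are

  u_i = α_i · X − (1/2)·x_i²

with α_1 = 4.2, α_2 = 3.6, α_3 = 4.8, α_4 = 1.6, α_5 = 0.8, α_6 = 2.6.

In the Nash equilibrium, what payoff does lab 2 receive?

Lab i's FOC: ∂u_i/∂x_i = α_i − x_i = 0, so x_i* = α_i.
NE contributions = (4.2, 3.6, 4.8, 1.6, 0.8, 2.6); X = 17.6.
u_2 = α_2·X − ½·(x_2)² = 3.6·17.6 − ½·3.6² = 56.88.

56.88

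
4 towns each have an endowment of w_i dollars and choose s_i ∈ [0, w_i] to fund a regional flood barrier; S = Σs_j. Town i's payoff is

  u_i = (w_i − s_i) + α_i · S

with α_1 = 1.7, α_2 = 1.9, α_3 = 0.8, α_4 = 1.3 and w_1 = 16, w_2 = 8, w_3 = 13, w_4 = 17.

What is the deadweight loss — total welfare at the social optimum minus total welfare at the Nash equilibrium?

∂u_i/∂s_i = α_i − 1, so town i contributes w_i if α_i > 1, else 0.
α_i > 1 for i ∈ {1, 2, 4}; NE contributions (16, 8, 0, 17), S = 41.
W^NE = Σw_i − S^NE + (Σα_i)·S^NE = 54 + 4.7·41 = 246.7.
Planner: ∂(Σu_j)/∂s_i = Σα_j − 1 = 4.7 > 0, so everyone contributes w_i; S^SO = 54, W^SO = 54 + 4.7·54 = 307.8.
Deadweight loss = 61.1.

61.1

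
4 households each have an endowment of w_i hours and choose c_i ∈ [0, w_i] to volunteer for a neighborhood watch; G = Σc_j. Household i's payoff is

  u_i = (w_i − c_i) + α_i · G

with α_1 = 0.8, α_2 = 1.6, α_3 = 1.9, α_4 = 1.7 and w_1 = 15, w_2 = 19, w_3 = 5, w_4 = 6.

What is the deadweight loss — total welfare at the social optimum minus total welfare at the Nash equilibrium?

∂u_i/∂c_i = α_i − 1, so household i contributes w_i if α_i > 1, else 0.
α_i > 1 for i ∈ {2, 3, 4}; NE contributions (0, 19, 5, 6), G = 30.
W^NE = Σw_i − G^NE + (Σα_i)·G^NE = 45 + 5·30 = 195.
Planner: ∂(Σu_j)/∂c_i = Σα_j − 1 = 5 > 0, so everyone contributes w_i; G^SO = 45, W^SO = 45 + 5·45 = 270.
Deadweight loss = 75.

75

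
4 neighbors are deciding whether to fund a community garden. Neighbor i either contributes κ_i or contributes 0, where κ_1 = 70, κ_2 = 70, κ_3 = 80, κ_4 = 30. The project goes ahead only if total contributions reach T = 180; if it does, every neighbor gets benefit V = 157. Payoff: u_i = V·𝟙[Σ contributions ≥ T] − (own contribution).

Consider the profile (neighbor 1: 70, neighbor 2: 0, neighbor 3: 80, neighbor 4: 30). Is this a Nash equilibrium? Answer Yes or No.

Total = 180 ≥ 180: provided.
Neighbor 1 (pledges 70, payoff 87): dropping to 0 → total 110, payoff 0. No gain.
Neighbor 2 (pledges 0, payoff 157): pledging 70 → total 250, payoff 87. No gain.
Neighbor 3 (pledges 80, payoff 77): dropping to 0 → total 100, payoff 0. No gain.
Neighbor 4 (pledges 30, payoff 127): dropping to 0 → total 150, payoff 0. No gain.

Yes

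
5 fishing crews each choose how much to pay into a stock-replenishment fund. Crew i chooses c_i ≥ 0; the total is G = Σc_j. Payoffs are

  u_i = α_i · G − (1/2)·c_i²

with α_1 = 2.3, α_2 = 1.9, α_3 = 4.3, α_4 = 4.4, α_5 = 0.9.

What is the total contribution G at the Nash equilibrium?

Crew i's FOC: ∂u_i/∂c_i = α_i − c_i = 0, so c_i* = α_i.
NE contributions = (2.3, 1.9, 4.3, 4.4, 0.9); G = 13.8.

13.8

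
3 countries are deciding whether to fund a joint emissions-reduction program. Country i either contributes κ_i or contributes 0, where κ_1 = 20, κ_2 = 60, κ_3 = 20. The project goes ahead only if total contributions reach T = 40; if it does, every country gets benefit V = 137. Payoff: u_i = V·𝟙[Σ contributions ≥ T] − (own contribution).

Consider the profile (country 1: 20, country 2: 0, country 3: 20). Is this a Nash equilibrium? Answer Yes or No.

Yes

Total = 40 ≥ 40: provided.
Country 1 (pledges 20, payoff 117): dropping to 0 → total 20, payoff 0. No gain.
Country 2 (pledges 0, payoff 137): pledging 60 → total 100, payoff 77. No gain.
Country 3 (pledges 20, payoff 117): dropping to 0 → total 20, payoff 0. No gain.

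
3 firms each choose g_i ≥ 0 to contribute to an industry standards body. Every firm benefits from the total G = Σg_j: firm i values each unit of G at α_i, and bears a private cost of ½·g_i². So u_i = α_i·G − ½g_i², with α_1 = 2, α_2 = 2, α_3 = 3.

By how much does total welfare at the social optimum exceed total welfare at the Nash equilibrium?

33

Firm i's FOC: ∂u_i/∂g_i = α_i − g_i = 0, so g_i* = α_i.
NE contributions = (2, 2, 3); G = 7.
W^NE = (Σα)·G − ½Σα_i² = 7² − ½·17 = 40.5.
Planner sets g_i = Σα_j = 7 for every i, so G^SO = 3·7 = 21.
W^SO = (Σα)·G^SO − ½·3·(Σα)² = (3/2)·7² = 73.5.
Deadweight loss = W^SO − W^NE = 33.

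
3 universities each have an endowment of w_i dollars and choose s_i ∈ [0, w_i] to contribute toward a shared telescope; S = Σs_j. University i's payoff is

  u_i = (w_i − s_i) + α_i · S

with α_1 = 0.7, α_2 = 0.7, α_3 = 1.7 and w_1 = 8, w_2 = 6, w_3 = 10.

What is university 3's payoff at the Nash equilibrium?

17

∂u_i/∂s_i = α_i − 1, so university i contributes w_i if α_i > 1, else 0.
α_i > 1 for i ∈ {3}; NE contributions (0, 0, 10), S = 10.
u_3 = (10 − 10) + 1.7·10 = 17.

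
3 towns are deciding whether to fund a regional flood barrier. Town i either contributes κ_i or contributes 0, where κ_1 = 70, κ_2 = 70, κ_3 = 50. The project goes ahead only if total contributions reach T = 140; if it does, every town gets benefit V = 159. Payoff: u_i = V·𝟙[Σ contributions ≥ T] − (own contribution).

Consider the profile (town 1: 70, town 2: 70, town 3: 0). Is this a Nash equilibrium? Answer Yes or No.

Yes

Total = 140 ≥ 140: provided.
Town 1 (pledges 70, payoff 89): dropping to 0 → total 70, payoff 0. No gain.
Town 2 (pledges 70, payoff 89): dropping to 0 → total 70, payoff 0. No gain.
Town 3 (pledges 0, payoff 159): pledging 50 → total 190, payoff 109. No gain.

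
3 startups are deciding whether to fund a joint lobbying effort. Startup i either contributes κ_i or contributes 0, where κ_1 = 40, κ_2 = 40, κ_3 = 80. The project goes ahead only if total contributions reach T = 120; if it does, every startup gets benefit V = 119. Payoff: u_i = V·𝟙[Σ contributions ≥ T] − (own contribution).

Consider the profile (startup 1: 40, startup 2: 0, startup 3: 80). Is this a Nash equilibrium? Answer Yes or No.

Total = 120 ≥ 120: provided.
Startup 1 (pledges 40, payoff 79): dropping to 0 → total 80, payoff 0. No gain.
Startup 2 (pledges 0, payoff 119): pledging 40 → total 160, payoff 79. No gain.
Startup 3 (pledges 80, payoff 39): dropping to 0 → total 40, payoff 0. No gain.

Yes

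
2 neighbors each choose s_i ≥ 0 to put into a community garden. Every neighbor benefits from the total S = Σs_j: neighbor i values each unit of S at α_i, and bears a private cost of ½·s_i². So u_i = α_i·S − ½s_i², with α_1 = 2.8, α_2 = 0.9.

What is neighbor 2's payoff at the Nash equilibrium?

2.925

Neighbor i's FOC: ∂u_i/∂s_i = α_i − s_i = 0, so s_i* = α_i.
NE contributions = (2.8, 0.9); S = 3.7.
u_2 = α_2·S − ½·(s_2)² = 0.9·3.7 − ½·0.9² = 2.925.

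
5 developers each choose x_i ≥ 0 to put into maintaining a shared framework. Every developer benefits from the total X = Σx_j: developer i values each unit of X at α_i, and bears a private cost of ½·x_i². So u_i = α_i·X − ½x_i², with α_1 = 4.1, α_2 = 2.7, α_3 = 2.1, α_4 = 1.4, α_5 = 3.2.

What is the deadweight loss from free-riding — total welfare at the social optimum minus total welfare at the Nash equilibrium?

293.73

Developer i's FOC: ∂u_i/∂x_i = α_i − x_i = 0, so x_i* = α_i.
NE contributions = (4.1, 2.7, 2.1, 1.4, 3.2); X = 13.5.
W^NE = (Σα)·X − ½Σα_i² = 13.5² − ½·40.71 = 161.895.
Planner sets x_i = Σα_j = 13.5 for every i, so X^SO = 5·13.5 = 67.5.
W^SO = (Σα)·X^SO − ½·5·(Σα)² = (5/2)·13.5² = 455.625.
Deadweight loss = W^SO − W^NE = 293.73.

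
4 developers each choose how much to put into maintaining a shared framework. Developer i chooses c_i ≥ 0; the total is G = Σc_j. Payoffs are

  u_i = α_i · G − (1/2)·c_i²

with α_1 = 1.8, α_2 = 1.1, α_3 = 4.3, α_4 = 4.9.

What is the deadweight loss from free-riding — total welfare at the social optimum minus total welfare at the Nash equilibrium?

Developer i's FOC: ∂u_i/∂c_i = α_i − c_i = 0, so c_i* = α_i.
NE contributions = (1.8, 1.1, 4.3, 4.9); G = 12.1.
W^NE = (Σα)·G − ½Σα_i² = 12.1² − ½·46.95 = 122.935.
Planner sets c_i = Σα_j = 12.1 for every i, so G^SO = 4·12.1 = 48.4.
W^SO = (Σα)·G^SO − ½·4·(Σα)² = (4/2)·12.1² = 292.82.
Deadweight loss = W^SO − W^NE = 169.885.

169.885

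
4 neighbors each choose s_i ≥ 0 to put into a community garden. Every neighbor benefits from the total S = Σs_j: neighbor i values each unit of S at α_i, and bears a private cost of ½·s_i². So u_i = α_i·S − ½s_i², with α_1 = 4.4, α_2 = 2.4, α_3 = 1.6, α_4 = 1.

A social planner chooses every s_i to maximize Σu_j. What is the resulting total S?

Planner FOC: ∂(Σu_j)/∂s_i = (Σα_j) − s_i = 0, so s_i^SO = Σα_j = 9.4 for every i; S^SO = 37.6.

37.6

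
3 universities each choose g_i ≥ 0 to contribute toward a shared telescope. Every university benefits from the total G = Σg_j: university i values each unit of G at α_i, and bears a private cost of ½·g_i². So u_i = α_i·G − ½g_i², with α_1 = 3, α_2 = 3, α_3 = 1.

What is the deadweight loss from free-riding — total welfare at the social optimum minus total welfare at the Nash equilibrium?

University i's FOC: ∂u_i/∂g_i = α_i − g_i = 0, so g_i* = α_i.
NE contributions = (3, 3, 1); G = 7.
W^NE = (Σα)·G − ½Σα_i² = 7² − ½·19 = 39.5.
Planner sets g_i = Σα_j = 7 for every i, so G^SO = 3·7 = 21.
W^SO = (Σα)·G^SO − ½·3·(Σα)² = (3/2)·7² = 73.5.
Deadweight loss = W^SO − W^NE = 34.

34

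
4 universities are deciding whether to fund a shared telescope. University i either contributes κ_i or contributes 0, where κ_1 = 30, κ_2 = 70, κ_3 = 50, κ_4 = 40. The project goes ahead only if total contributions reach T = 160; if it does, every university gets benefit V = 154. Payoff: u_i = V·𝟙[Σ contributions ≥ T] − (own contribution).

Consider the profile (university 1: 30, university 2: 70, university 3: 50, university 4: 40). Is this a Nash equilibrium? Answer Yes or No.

Total = 190 ≥ 160: provided.
University 1 (pledges 30, payoff 124): dropping to 0 → total 160, payoff 154. Profitable deviation.

No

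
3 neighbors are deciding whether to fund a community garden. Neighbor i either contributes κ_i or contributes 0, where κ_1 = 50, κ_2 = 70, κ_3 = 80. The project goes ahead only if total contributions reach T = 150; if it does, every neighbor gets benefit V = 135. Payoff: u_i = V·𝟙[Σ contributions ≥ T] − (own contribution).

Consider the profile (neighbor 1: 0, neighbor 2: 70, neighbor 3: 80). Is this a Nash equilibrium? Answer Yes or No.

Yes

Total = 150 ≥ 150: provided.
Neighbor 1 (pledges 0, payoff 135): pledging 50 → total 200, payoff 85. No gain.
Neighbor 2 (pledges 70, payoff 65): dropping to 0 → total 80, payoff 0. No gain.
Neighbor 3 (pledges 80, payoff 55): dropping to 0 → total 70, payoff 0. No gain.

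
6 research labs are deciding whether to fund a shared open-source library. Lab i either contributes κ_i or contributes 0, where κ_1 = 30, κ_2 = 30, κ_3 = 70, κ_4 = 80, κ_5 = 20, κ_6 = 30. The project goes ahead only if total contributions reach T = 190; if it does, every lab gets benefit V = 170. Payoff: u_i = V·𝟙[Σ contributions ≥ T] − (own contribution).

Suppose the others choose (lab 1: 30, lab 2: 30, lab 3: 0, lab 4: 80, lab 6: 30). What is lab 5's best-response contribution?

20

Others' total = 170. Contributing 20 brings total to 190 ≥ 190: gain V − κ_5 = 150.
Best response: 20.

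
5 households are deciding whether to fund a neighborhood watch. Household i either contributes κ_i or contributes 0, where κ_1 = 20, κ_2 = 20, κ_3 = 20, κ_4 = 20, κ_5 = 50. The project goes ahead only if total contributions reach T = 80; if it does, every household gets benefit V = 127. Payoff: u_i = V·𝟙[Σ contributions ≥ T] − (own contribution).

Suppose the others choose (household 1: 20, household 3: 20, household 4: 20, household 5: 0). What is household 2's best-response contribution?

Others' total = 60. Contributing 20 brings total to 80 ≥ 80: gain V − κ_2 = 107.
Best response: 20.

20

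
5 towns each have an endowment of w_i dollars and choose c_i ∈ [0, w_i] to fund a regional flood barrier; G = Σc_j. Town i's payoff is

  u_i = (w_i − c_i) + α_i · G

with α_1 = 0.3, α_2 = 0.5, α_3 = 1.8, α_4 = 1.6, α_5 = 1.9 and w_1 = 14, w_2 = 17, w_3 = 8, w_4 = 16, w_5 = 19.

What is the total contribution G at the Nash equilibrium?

43

∂u_i/∂c_i = α_i − 1, so town i contributes w_i if α_i > 1, else 0.
α_i > 1 for i ∈ {3, 4, 5}; NE contributions (0, 0, 8, 16, 19), G = 43.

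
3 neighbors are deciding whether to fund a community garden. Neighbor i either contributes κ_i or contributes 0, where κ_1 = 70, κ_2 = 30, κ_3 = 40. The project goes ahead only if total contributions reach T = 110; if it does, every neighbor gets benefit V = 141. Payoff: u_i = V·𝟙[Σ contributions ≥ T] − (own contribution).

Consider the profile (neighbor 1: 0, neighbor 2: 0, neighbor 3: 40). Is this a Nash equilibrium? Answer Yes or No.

Total = 40 < 110: not provided.
Neighbor 1 (pledges 0, payoff 0): pledging 70 → total 110, payoff 71. Profitable deviation.

No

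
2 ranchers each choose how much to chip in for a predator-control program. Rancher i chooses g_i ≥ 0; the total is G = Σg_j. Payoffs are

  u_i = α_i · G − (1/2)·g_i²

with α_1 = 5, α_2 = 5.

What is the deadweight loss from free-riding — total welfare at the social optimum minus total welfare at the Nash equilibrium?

Rancher i's FOC: ∂u_i/∂g_i = α_i − g_i = 0, so g_i* = α_i.
NE contributions = (5, 5); G = 10.
W^NE = (Σα)·G − ½Σα_i² = 10² − ½·50 = 75.
Planner sets g_i = Σα_j = 10 for every i, so G^SO = 2·10 = 20.
W^SO = (Σα)·G^SO − ½·2·(Σα)² = (2/2)·10² = 100.
Deadweight loss = W^SO − W^NE = 25.

25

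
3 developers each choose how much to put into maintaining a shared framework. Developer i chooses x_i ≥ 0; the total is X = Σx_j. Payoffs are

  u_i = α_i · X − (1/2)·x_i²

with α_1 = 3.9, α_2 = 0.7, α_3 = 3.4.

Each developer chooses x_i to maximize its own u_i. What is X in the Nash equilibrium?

Developer i's FOC: ∂u_i/∂x_i = α_i − x_i = 0, so x_i* = α_i.
NE contributions = (3.9, 0.7, 3.4); X = 8.

8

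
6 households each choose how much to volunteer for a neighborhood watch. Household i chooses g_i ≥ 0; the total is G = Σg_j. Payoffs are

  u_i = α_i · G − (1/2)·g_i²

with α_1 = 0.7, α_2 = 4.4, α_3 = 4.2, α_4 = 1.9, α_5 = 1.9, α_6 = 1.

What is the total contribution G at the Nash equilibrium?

14.1

Household i's FOC: ∂u_i/∂g_i = α_i − g_i = 0, so g_i* = α_i.
NE contributions = (0.7, 4.4, 4.2, 1.9, 1.9, 1); G = 14.1.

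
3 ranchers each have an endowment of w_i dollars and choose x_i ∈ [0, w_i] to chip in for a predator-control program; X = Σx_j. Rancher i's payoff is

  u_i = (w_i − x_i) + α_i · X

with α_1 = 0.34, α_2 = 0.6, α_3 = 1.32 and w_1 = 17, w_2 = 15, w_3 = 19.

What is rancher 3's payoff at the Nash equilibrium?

∂u_i/∂x_i = α_i − 1, so rancher i contributes w_i if α_i > 1, else 0.
α_i > 1 for i ∈ {3}; NE contributions (0, 0, 19), X = 19.
u_3 = (19 − 19) + 1.32·19 = 25.08.

25.08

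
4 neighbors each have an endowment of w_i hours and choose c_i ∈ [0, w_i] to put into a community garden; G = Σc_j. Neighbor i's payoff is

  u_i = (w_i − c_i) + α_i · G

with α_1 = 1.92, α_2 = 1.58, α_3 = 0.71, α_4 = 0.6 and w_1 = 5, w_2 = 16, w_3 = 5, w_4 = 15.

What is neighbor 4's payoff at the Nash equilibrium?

∂u_i/∂c_i = α_i − 1, so neighbor i contributes w_i if α_i > 1, else 0.
α_i > 1 for i ∈ {1, 2}; NE contributions (5, 16, 0, 0), G = 21.
u_4 = (15 − 0) + 0.6·21 = 27.6.

27.6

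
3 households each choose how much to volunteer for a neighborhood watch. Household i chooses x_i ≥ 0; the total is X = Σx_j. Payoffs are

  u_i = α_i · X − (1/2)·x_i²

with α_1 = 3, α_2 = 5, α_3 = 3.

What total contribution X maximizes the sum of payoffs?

Planner FOC: ∂(Σu_j)/∂x_i = (Σα_j) − x_i = 0, so x_i^SO = Σα_j = 11 for every i; X^SO = 33.

33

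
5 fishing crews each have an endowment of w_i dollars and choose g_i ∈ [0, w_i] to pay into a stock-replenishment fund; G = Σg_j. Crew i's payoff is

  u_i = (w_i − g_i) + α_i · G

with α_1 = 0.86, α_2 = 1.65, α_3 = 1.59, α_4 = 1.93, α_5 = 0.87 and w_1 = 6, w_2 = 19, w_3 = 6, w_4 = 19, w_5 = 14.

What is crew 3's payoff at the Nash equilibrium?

∂u_i/∂g_i = α_i − 1, so crew i contributes w_i if α_i > 1, else 0.
α_i > 1 for i ∈ {2, 3, 4}; NE contributions (0, 19, 6, 19, 0), G = 44.
u_3 = (6 − 6) + 1.59·44 = 69.96.

69.96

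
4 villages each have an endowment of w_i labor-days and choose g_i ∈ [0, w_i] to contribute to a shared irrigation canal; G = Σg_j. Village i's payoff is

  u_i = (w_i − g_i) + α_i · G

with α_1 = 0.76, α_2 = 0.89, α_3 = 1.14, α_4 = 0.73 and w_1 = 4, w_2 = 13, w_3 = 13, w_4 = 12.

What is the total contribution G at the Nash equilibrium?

∂u_i/∂g_i = α_i − 1, so village i contributes w_i if α_i > 1, else 0.
α_i > 1 for i ∈ {3}; NE contributions (0, 0, 13, 0), G = 13.

13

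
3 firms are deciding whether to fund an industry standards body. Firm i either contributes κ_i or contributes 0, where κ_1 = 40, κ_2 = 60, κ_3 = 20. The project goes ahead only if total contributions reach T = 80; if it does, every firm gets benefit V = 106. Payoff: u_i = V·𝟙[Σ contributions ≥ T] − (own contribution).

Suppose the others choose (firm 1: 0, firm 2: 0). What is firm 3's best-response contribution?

Others' total = 0. Even contributing 20 gives 20 < 80: no benefit either way.
Best response: 0.

0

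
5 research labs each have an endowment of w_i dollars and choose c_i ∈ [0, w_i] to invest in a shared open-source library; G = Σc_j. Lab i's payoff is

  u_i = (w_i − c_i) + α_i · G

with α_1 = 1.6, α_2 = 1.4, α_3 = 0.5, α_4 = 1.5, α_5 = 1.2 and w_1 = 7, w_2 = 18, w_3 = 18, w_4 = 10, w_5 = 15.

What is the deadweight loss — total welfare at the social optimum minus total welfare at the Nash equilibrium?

93.6

∂u_i/∂c_i = α_i − 1, so lab i contributes w_i if α_i > 1, else 0.
α_i > 1 for i ∈ {1, 2, 4, 5}; NE contributions (7, 18, 0, 10, 15), G = 50.
W^NE = Σw_i − G^NE + (Σα_i)·G^NE = 68 + 5.2·50 = 328.
Planner: ∂(Σu_j)/∂c_i = Σα_j − 1 = 5.2 > 0, so everyone contributes w_i; G^SO = 68, W^SO = 68 + 5.2·68 = 421.6.
Deadweight loss = 93.6.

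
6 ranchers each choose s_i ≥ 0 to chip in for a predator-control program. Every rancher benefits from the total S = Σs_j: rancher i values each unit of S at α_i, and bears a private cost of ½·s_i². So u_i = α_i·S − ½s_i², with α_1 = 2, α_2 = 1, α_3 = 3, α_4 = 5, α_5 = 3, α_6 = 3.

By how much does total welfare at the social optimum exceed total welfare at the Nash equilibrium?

Rancher i's FOC: ∂u_i/∂s_i = α_i − s_i = 0, so s_i* = α_i.
NE contributions = (2, 1, 3, 5, 3, 3); S = 17.
W^NE = (Σα)·S − ½Σα_i² = 17² − ½·57 = 260.5.
Planner sets s_i = Σα_j = 17 for every i, so S^SO = 6·17 = 102.
W^SO = (Σα)·S^SO − ½·6·(Σα)² = (6/2)·17² = 867.
Deadweight loss = W^SO − W^NE = 606.5.

606.5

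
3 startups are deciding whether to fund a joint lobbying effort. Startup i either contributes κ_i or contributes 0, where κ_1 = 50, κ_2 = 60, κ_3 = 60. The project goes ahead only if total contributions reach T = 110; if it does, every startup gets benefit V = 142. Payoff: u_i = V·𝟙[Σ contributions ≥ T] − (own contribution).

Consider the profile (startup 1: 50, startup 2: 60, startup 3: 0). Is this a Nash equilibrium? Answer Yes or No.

Total = 110 ≥ 110: provided.
Startup 1 (pledges 50, payoff 92): dropping to 0 → total 60, payoff 0. No gain.
Startup 2 (pledges 60, payoff 82): dropping to 0 → total 50, payoff 0. No gain.
Startup 3 (pledges 0, payoff 142): pledging 60 → total 170, payoff 82. No gain.

Yes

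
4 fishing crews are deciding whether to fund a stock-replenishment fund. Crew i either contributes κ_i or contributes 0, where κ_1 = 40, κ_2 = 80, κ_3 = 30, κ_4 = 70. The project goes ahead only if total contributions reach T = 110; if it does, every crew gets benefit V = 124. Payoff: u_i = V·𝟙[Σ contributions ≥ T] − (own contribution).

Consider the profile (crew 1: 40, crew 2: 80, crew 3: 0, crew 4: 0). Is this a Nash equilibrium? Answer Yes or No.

Total = 120 ≥ 110: provided.
Crew 1 (pledges 40, payoff 84): dropping to 0 → total 80, payoff 0. No gain.
Crew 2 (pledges 80, payoff 44): dropping to 0 → total 40, payoff 0. No gain.
Crew 3 (pledges 0, payoff 124): pledging 30 → total 150, payoff 94. No gain.
Crew 4 (pledges 0, payoff 124): pledging 70 → total 190, payoff 54. No gain.

Yes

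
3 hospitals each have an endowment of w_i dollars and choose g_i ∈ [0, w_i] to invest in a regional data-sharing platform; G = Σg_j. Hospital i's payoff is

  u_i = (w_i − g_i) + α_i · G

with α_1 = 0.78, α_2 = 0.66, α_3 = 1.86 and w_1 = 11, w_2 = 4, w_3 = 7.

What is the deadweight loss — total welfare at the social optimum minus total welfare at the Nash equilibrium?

34.5

∂u_i/∂g_i = α_i − 1, so hospital i contributes w_i if α_i > 1, else 0.
α_i > 1 for i ∈ {3}; NE contributions (0, 0, 7), G = 7.
W^NE = Σw_i − G^NE + (Σα_i)·G^NE = 22 + 2.3·7 = 38.1.
Planner: ∂(Σu_j)/∂g_i = Σα_j − 1 = 2.3 > 0, so everyone contributes w_i; G^SO = 22, W^SO = 22 + 2.3·22 = 72.6.
Deadweight loss = 34.5.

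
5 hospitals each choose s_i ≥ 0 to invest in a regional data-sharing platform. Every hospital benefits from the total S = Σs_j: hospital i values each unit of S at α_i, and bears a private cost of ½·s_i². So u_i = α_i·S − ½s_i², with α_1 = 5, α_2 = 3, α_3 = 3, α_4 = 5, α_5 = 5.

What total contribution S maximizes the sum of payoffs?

105

Planner FOC: ∂(Σu_j)/∂s_i = (Σα_j) − s_i = 0, so s_i^SO = Σα_j = 21 for every i; S^SO = 105.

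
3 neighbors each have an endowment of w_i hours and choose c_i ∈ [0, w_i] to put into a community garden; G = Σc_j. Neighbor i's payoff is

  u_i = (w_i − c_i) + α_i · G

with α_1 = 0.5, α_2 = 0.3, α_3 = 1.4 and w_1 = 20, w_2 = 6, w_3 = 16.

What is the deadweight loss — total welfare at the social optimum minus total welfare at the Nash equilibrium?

∂u_i/∂c_i = α_i − 1, so neighbor i contributes w_i if α_i > 1, else 0.
α_i > 1 for i ∈ {3}; NE contributions (0, 0, 16), G = 16.
W^NE = Σw_i − G^NE + (Σα_i)·G^NE = 42 + 1.2·16 = 61.2.
Planner: ∂(Σu_j)/∂c_i = Σα_j − 1 = 1.2 > 0, so everyone contributes w_i; G^SO = 42, W^SO = 42 + 1.2·42 = 92.4.
Deadweight loss = 31.2.

31.2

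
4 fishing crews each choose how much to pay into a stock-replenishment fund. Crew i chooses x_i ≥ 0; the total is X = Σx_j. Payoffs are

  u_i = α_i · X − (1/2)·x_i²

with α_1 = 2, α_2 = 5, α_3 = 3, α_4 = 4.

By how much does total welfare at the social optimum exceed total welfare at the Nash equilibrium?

Crew i's FOC: ∂u_i/∂x_i = α_i − x_i = 0, so x_i* = α_i.
NE contributions = (2, 5, 3, 4); X = 14.
W^NE = (Σα)·X − ½Σα_i² = 14² − ½·54 = 169.
Planner sets x_i = Σα_j = 14 for every i, so X^SO = 4·14 = 56.
W^SO = (Σα)·X^SO − ½·4·(Σα)² = (4/2)·14² = 392.
Deadweight loss = W^SO − W^NE = 223.

223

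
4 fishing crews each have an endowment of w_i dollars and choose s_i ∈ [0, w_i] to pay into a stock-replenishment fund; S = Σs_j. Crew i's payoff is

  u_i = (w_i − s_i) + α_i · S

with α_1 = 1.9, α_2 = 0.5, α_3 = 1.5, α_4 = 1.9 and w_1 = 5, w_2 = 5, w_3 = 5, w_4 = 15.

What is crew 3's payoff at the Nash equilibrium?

∂u_i/∂s_i = α_i − 1, so crew i contributes w_i if α_i > 1, else 0.
α_i > 1 for i ∈ {1, 3, 4}; NE contributions (5, 0, 5, 15), S = 25.
u_3 = (5 − 5) + 1.5·25 = 37.5.

37.5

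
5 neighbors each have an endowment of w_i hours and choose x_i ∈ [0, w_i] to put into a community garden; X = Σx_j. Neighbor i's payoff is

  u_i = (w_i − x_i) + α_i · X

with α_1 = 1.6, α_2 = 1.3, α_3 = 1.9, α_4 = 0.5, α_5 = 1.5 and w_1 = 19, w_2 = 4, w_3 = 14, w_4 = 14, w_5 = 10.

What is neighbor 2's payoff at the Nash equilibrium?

∂u_i/∂x_i = α_i − 1, so neighbor i contributes w_i if α_i > 1, else 0.
α_i > 1 for i ∈ {1, 2, 3, 5}; NE contributions (19, 4, 14, 0, 10), X = 47.
u_2 = (4 − 4) + 1.3·47 = 61.1.

61.1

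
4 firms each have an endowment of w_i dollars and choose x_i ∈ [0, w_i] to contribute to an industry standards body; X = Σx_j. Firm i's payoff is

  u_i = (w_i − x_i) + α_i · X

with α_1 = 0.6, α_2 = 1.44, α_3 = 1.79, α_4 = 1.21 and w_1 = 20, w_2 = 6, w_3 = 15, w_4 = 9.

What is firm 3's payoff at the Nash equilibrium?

∂u_i/∂x_i = α_i − 1, so firm i contributes w_i if α_i > 1, else 0.
α_i > 1 for i ∈ {2, 3, 4}; NE contributions (0, 6, 15, 9), X = 30.
u_3 = (15 − 15) + 1.79·30 = 53.7.

53.7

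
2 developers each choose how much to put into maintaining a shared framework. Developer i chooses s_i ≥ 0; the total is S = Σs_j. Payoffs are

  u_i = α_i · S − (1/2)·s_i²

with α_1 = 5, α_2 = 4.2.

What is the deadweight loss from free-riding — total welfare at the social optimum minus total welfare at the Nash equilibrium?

Developer i's FOC: ∂u_i/∂s_i = α_i − s_i = 0, so s_i* = α_i.
NE contributions = (5, 4.2); S = 9.2.
W^NE = (Σα)·S − ½Σα_i² = 9.2² − ½·42.64 = 63.32.
Planner sets s_i = Σα_j = 9.2 for every i, so S^SO = 2·9.2 = 18.4.
W^SO = (Σα)·S^SO − ½·2·(Σα)² = (2/2)·9.2² = 84.64.
Deadweight loss = W^SO − W^NE = 21.32.

21.32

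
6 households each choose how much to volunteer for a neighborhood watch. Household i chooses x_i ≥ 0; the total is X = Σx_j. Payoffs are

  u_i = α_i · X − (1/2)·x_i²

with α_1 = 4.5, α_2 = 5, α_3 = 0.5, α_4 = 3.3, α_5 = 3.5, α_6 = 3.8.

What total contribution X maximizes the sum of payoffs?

123.6

Planner FOC: ∂(Σu_j)/∂x_i = (Σα_j) − x_i = 0, so x_i^SO = Σα_j = 20.6 for every i; X^SO = 123.6.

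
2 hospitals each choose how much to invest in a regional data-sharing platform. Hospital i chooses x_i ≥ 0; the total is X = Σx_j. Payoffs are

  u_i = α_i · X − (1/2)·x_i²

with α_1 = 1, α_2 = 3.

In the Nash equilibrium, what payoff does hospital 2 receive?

7.5

Hospital i's FOC: ∂u_i/∂x_i = α_i − x_i = 0, so x_i* = α_i.
NE contributions = (1, 3); X = 4.
u_2 = α_2·X − ½·(x_2)² = 3·4 − ½·3² = 7.5.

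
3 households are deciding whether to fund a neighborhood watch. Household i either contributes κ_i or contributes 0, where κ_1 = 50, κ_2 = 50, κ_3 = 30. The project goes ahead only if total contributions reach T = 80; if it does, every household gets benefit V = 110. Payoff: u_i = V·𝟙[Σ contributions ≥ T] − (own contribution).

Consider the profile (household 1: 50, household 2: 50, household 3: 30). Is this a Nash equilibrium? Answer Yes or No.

Total = 130 ≥ 80: provided.
Household 1 (pledges 50, payoff 60): dropping to 0 → total 80, payoff 110. Profitable deviation.

No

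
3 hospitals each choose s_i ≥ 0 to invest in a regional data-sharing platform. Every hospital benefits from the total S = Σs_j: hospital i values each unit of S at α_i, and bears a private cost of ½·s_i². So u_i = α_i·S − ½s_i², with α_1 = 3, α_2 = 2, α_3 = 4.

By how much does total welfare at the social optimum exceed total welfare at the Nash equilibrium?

Hospital i's FOC: ∂u_i/∂s_i = α_i − s_i = 0, so s_i* = α_i.
NE contributions = (3, 2, 4); S = 9.
W^NE = (Σα)·S − ½Σα_i² = 9² − ½·29 = 66.5.
Planner sets s_i = Σα_j = 9 for every i, so S^SO = 3·9 = 27.
W^SO = (Σα)·S^SO − ½·3·(Σα)² = (3/2)·9² = 121.5.
Deadweight loss = W^SO − W^NE = 55.

55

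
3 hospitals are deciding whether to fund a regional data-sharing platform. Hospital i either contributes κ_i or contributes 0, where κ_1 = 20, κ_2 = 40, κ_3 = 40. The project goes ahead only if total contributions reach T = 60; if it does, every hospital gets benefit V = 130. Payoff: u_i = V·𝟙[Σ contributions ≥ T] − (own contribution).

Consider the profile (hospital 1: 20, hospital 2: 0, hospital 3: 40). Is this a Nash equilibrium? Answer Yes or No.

Total = 60 ≥ 60: provided.
Hospital 1 (pledges 20, payoff 110): dropping to 0 → total 40, payoff 0. No gain.
Hospital 2 (pledges 0, payoff 130): pledging 40 → total 100, payoff 90. No gain.
Hospital 3 (pledges 40, payoff 90): dropping to 0 → total 20, payoff 0. No gain.

Yes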